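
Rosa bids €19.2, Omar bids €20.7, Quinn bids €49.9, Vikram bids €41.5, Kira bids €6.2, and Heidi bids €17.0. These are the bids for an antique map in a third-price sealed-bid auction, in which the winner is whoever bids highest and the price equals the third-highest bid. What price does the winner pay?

Ordered from highest: Quinn €49.9, then Vikram €41.5, then Omar €20.7, then Rosa €19.2, then Heidi €17.0, then Kira €6.2.
Quinn is the highest bidder, so Quinn wins.
Under the third-price rule, the price is the third-highest bid: €20.7.

Price paid: €20.7.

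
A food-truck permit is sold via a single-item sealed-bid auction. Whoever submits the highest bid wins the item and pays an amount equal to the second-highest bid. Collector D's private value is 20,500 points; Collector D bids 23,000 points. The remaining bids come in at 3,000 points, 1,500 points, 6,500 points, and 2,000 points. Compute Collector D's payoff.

14,000 points

Highest competing bid: 6,500 points.
Collector D's bid 23,000 points is the highest overall, so Collector D wins and pays the second-highest bid, 6,500 points.
Payoff = value − price = 20,500 points − 6,500 points = 14,000 points.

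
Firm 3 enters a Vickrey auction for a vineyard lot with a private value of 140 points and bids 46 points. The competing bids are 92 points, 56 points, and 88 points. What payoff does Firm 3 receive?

The bidder's payoff: 0 points.

Highest competing bid: 92 points.
Firm 3's bid 46 points is not the highest, so Firm 3 loses, pays nothing, and earns zero payoff.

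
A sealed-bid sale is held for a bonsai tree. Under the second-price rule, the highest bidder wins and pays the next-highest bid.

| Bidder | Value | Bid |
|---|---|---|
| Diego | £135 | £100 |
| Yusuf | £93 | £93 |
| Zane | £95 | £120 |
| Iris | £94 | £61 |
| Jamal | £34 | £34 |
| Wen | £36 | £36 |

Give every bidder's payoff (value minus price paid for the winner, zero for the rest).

Sorted high to low: Zane £120; Diego £100; Yusuf £93; Iris £61; Wen £36; Jamal £34.
Zane has the top bid and wins; the price is the second-highest bid, £100.
Zane's payoff = £95 − £100 = -£5. All other bidders lose, so their payoff is 0.

Diego £0, Yusuf £0, Zane -£5, Iris £0, Jamal £0, Wen £0.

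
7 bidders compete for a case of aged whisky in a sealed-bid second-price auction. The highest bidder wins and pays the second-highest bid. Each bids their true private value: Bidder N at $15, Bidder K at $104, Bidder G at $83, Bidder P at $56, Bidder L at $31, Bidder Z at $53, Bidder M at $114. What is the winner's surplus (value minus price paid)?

Bids in descending order: Bidder M $114; Bidder K $104; Bidder G $83; Bidder P $56; Bidder Z $53; Bidder L $31; Bidder N $15.
Bidder M wins with the top bid and pays the second-highest, $104.
Surplus = $114 − $104 = $10.

Surplus = $10.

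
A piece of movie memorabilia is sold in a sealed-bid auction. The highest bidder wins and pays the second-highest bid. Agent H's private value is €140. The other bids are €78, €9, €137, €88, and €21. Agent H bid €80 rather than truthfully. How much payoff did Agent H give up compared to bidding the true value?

€3

The highest competing bid is €137.
Bidding truthfully at €140: Agent H has the top bid, wins, and pays the second-highest bid €137. Payoff = €140 − €137 = €3.
Bidding €80: the top bid is €137 (a rival), so Agent H loses. Payoff = €0.
Regret = truthful payoff − actual payoff = €3 − €0 = €3.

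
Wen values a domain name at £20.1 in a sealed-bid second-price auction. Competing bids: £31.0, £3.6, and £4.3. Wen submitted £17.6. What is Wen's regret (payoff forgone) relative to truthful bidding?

The highest competing bid is £31.0.
Bidding truthfully at £20.1: the top bid is £31.0 (a rival), so Wen loses. Payoff = £0.0.
Bidding £17.6: the top bid is £31.0 (a rival), so Wen loses. Payoff = £0.0.
Regret = truthful payoff − actual payoff = £0.0 − £0.0 = £0.0.
The bid only affects whether you win, not the price — here both bids land on the same side of the top rival bid, so the deviation is payoff-neutral.

Regret: £0.0.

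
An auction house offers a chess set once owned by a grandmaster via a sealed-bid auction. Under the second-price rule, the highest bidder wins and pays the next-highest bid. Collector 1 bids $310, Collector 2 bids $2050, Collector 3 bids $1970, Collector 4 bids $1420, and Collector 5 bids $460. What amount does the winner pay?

Price paid: $1970.

Sorted high to low: Collector 2 $2050; Collector 3 $1970; Collector 4 $1420; Collector 5 $460; Collector 1 $310.
Collector 2 has the highest bid, so Collector 2 wins.
The second-highest bid is $1970, so that is what Collector 2 pays.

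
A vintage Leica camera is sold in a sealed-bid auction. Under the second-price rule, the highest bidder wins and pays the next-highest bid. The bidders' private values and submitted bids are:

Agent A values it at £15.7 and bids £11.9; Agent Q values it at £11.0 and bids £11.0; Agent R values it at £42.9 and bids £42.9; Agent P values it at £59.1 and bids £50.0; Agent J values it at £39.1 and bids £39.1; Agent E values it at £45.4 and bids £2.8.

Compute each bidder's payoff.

Bids in descending order: Agent P £50.0; Agent R £42.9; Agent J £39.1; Agent A £11.9; Agent Q £11.0; Agent E £2.8.
Agent P has the top bid and wins; the price is the second-highest bid, £42.9.
Agent P's payoff = £59.1 − £42.9 = £16.2. All other bidders lose, so their payoff is 0.

Agent A £0.0, Agent Q £0.0, Agent R £0.0, Agent P £16.2, Agent J £0.0, Agent E £0.0.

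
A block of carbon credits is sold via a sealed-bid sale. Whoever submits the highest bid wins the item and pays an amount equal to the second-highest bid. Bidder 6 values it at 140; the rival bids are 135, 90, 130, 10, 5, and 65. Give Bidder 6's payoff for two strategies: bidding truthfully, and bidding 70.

Truthful: 5; alternative: 0.

The highest competing bid is 135.
Bidding truthfully at 140: Bidder 6 has the top bid, wins, and pays the second-highest bid 135. Payoff = 140 − 135 = 5.
Bidding 70: the top bid is 135 (a rival), so Bidder 6 loses. Payoff = 0.
This is the dominant-strategy logic: truthful bidding weakly beats any alternative.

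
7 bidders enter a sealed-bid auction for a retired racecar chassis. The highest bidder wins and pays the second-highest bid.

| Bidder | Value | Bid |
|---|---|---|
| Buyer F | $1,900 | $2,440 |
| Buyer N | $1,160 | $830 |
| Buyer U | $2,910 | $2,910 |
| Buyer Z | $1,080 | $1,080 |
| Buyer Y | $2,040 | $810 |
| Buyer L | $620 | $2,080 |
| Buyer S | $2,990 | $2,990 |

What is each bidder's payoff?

Sorted high to low: Buyer S $2,990 > Buyer U $2,910 > Buyer F $2,440 > Buyer L $2,080 > Buyer Z $1,080 > Buyer N $830 > Buyer Y $810.
Buyer S has the top bid and wins; the price is the second-highest bid, $2,910.
Buyer S's payoff = $2,990 − $2,910 = $80. All other bidders lose, so their payoff is 0.

Buyer F $0, Buyer N $0, Buyer U $0, Buyer Z $0, Buyer Y $0, Buyer L $0, Buyer S $80.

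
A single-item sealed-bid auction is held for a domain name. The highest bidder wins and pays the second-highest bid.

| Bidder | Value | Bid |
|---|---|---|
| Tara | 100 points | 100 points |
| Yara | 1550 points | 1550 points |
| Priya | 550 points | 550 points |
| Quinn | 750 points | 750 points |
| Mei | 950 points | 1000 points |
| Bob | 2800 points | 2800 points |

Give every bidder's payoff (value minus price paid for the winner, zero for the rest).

Payoffs: Tara 0 points, Yara 0 points, Priya 0 points, Quinn 0 points, Mei 0 points, Bob 1250 points.

Ranking the bids: Bob 2800 points; Yara 1550 points; Mei 1000 points; Quinn 750 points; Priya 550 points; Tara 100 points.
Bob has the top bid and wins; the price is the second-highest bid, 1550 points.
Bob's payoff = 2800 points − 1550 points = 1250 points. All other bidders lose, so their payoff is 0.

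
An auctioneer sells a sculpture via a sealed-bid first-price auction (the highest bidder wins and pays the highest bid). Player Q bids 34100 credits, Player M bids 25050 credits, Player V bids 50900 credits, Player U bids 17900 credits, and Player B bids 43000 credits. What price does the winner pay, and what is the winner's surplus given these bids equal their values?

Ordered from highest: Player V 50900 credits > Player B 43000 credits > Player Q 34100 credits > Player M 25050 credits > Player U 17900 credits.
Player V is the highest bidder, so Player V wins.
Under the first-price rule, the price is the highest bid: 50900 credits.
Surplus = 50900 credits − 50900 credits = 0 credits.

The winner pays 50900 credits for a surplus of 0 credits.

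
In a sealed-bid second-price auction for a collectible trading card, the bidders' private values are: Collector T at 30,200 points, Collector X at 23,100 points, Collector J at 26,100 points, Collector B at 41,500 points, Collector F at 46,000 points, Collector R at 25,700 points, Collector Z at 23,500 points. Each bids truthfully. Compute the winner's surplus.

4,500 points

Ordered from highest: Collector F 46,000 points, then Collector B 41,500 points, then Collector T 30,200 points, then Collector J 26,100 points, then Collector R 25,700 points, then Collector Z 23,500 points, then Collector X 23,100 points.
Collector F wins with the top bid and pays the second-highest, 41,500 points.
Surplus = 46,000 points − 41,500 points = 4,500 points.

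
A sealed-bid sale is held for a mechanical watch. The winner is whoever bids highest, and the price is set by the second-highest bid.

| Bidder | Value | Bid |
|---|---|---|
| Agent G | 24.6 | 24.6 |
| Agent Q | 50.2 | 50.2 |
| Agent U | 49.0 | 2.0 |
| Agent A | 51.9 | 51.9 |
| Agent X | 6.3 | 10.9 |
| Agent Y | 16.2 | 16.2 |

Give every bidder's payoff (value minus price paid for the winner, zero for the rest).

Ordered from highest: Agent A 51.9, then Agent Q 50.2, then Agent G 24.6, then Agent Y 16.2, then Agent X 10.9, then Agent U 2.0.
Agent A has the top bid and wins; the price is the second-highest bid, 50.2.
Agent A's payoff = 51.9 − 50.2 = 1.7. All other bidders lose, so their payoff is 0.

Payoffs: Agent G 0.0, Agent Q 0.0, Agent U 0.0, Agent A 1.7, Agent X 0.0, Agent Y 0.0.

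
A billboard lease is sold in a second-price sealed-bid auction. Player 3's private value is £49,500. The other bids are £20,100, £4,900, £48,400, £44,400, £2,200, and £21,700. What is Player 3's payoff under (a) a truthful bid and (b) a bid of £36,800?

The highest competing bid is £48,400.
Bidding truthfully at £49,500: Player 3 has the top bid, wins, and pays the second-highest bid £48,400. Payoff = £49,500 − £48,400 = £1,100.
Bidding £36,800: the top bid is £48,400 (a rival), so Player 3 loses. Payoff = £0.
This is the dominant-strategy logic: truthful bidding weakly beats any alternative.

(a) £1,100  (b) £0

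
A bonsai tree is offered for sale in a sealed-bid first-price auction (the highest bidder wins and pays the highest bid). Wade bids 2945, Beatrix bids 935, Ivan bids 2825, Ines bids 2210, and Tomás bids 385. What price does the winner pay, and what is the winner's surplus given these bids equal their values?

Price 2945; surplus 0.

Ordered from highest: Wade 2945 > Ivan 2825 > Ines 2210 > Beatrix 935 > Tomás 385.
Wade is the highest bidder, so Wade wins.
Under the first-price rule, the price is the highest bid: 2945.
Surplus = 2945 − 2945 = 0.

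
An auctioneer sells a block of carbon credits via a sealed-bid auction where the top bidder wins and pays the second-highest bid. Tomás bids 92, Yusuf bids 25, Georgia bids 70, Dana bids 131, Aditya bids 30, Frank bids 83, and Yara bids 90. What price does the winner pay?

92

Ranking the bids: Dana 131; Tomás 92; Yara 90; Frank 83; Georgia 70; Aditya 30; Yusuf 25.
Dana is the highest bidder, so Dana wins.
Under the second-price rule, the price is the second-highest bid: 92.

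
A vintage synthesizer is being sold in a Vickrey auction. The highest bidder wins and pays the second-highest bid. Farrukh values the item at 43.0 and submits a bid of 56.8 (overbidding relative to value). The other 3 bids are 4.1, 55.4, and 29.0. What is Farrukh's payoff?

Farrukh's payoff: -12.4.

Highest competing bid: 55.4.
Farrukh's bid 56.8 is the highest overall, so Farrukh wins and pays the second-highest bid, 55.4.
Payoff = value − price = 43.0 − 55.4 = -12.4.
Overbidding won the item at a price above value — truthful bidding would have avoided this loss.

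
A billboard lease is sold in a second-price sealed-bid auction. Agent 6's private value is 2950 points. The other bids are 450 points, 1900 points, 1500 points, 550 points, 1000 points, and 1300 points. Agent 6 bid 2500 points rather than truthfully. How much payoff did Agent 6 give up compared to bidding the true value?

The highest competing bid is 1900 points.
Bidding truthfully at 2950 points: Agent 6 has the top bid, wins, and pays the second-highest bid 1900 points. Payoff = 2950 points − 1900 points = 1050 points.
Bidding 2500 points: Agent 6 has the top bid, wins, and pays the second-highest bid 1900 points. Payoff = 2950 points − 1900 points = 1050 points.
Regret = truthful payoff − actual payoff = 1050 points − 1050 points = 0 points.

Regret: 0 points.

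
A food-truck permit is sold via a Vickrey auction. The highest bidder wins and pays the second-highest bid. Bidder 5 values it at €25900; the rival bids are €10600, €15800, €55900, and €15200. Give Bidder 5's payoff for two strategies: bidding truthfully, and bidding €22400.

The highest competing bid is €55900.
Bidding truthfully at €25900: the top bid is €55900 (a rival), so Bidder 5 loses. Payoff = €0.
Bidding €22400: the top bid is €55900 (a rival), so Bidder 5 loses. Payoff = €0.
The bid only affects whether you win, not the price — here both bids land on the same side of the top rival bid, so the deviation is payoff-neutral.

Truthful: €0; alternative: €0.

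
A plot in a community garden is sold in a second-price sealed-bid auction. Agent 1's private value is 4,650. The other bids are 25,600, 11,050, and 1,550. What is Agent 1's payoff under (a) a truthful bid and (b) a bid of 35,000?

The highest competing bid is 25,600.
Bidding truthfully at 4,650: the top bid is 25,600 (a rival), so Agent 1 loses. Payoff = 0.
Bidding 35,000: Agent 1 has the top bid, wins, and pays the second-highest bid 25,600. Payoff = 4,650 − 25,600 = -20,950.

Truthful: 0; alternative: -20,950.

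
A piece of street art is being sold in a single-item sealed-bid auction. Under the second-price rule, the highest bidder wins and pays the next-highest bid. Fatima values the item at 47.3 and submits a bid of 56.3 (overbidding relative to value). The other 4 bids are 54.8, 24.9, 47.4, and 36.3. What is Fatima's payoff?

Highest competing bid: 54.8.
Fatima's bid 56.3 is the highest overall, so Fatima wins and pays the second-highest bid, 54.8.
Payoff = value − price = 47.3 − 54.8 = -7.5.

Fatima's payoff: -7.5.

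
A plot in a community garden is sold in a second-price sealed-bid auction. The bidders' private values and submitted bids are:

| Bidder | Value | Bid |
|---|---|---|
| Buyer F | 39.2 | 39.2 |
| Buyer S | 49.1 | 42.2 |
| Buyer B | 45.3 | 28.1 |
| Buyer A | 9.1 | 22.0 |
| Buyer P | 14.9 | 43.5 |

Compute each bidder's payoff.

Ordered from highest: Buyer P 43.5, then Buyer S 42.2, then Buyer F 39.2, then Buyer B 28.1, then Buyer A 22.0.
Buyer P has the top bid and wins; the price is the second-highest bid, 42.2.
Buyer P's payoff = 14.9 − 42.2 = -27.3. All other bidders lose, so their payoff is 0.

Payoffs: Buyer F 0.0, Buyer S 0.0, Buyer B 0.0, Buyer A 0.0, Buyer P -27.3.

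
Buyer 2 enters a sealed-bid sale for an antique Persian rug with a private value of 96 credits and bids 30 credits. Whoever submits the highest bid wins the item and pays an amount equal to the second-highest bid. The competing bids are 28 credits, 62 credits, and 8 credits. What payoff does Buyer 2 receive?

Highest competing bid: 62 credits.
Buyer 2's bid 30 credits is not the highest, so Buyer 2 loses, pays nothing, and earns zero payoff.

The bidder's payoff: 0 credits.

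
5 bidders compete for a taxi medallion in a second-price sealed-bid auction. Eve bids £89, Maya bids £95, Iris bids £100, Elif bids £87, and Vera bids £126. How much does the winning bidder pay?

Sorted high to low: Vera £126, then Iris £100, then Maya £95, then Eve £89, then Elif £87.
Vera has the highest bid, so Vera wins.
The second-highest bid is £100, so that is what Vera pays.

The winner pays £100.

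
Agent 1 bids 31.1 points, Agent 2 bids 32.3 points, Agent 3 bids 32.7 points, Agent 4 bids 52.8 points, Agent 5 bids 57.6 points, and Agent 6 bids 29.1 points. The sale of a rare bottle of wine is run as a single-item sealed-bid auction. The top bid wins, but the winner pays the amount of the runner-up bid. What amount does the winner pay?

Price paid: 52.8 points.

Ordered from highest: Agent 5 57.6 points; Agent 4 52.8 points; Agent 3 32.7 points; Agent 2 32.3 points; Agent 1 31.1 points; Agent 6 29.1 points.
Agent 5 has the highest bid, so Agent 5 wins.
The second-highest bid is 52.8 points, so that is what Agent 5 pays.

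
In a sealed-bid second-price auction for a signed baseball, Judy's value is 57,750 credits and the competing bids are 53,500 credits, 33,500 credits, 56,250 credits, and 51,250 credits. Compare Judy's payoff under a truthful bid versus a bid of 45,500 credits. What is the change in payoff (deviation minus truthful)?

-1,500 credits

The highest competing bid is 56,250 credits.
Bidding truthfully at 57,750 credits: Judy has the top bid, wins, and pays the second-highest bid 56,250 credits. Payoff = 57,750 credits − 56,250 credits = 1,500 credits.
Bidding 45,500 credits: the top bid is 56,250 credits (a rival), so Judy loses. Payoff = 0 credits.
Change = 0 credits − 1,500 credits = -1,500 credits.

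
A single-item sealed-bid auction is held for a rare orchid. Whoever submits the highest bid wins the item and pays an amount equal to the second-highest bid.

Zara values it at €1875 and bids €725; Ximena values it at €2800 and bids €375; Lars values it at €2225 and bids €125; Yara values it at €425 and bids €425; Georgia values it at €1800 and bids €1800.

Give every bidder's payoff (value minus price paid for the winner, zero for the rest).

Zara €0, Ximena €0, Lars €0, Yara €0, Georgia €1075.

Ordered from highest: Georgia €1800, then Zara €725, then Yara €425, then Ximena €375, then Lars €125.
Georgia has the top bid and wins; the price is the second-highest bid, €725.
Georgia's payoff = €1800 − €725 = €1075. All other bidders lose, so their payoff is 0.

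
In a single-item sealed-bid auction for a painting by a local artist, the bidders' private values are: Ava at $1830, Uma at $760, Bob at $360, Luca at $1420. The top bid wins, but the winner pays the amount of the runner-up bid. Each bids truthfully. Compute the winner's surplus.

Ordered from highest: Ava $1830; Luca $1420; Uma $760; Bob $360.
Ava wins with the top bid and pays the second-highest, $1420.
Surplus = $1830 − $1420 = $410.

Winner's surplus: $410.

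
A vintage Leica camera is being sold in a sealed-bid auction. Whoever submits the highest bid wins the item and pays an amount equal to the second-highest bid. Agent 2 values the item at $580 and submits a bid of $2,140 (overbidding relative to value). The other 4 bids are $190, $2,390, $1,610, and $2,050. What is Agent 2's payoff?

Highest competing bid: $2,390.
Agent 2's bid $2,140 is not the highest, so Agent 2 loses, pays nothing, and earns zero payoff.

Payoff = $0.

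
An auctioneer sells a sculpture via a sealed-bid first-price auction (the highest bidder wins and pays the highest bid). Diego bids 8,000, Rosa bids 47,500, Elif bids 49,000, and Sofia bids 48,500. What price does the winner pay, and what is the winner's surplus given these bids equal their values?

Price 49,000; surplus 0.

Bids in descending order: Elif 49,000 > Sofia 48,500 > Rosa 47,500 > Diego 8,000.
Elif is the highest bidder, so Elif wins.
Under the first-price rule, the price is the highest bid: 49,000.
Surplus = 49,000 − 49,000 = 0.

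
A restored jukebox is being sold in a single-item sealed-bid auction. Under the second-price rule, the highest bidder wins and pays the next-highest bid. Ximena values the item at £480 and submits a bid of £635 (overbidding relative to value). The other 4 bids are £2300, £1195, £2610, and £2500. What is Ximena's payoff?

Highest competing bid: £2610.
Ximena's bid £635 is not the highest, so Ximena loses, pays nothing, and earns zero payoff.

Ximena's payoff: £0.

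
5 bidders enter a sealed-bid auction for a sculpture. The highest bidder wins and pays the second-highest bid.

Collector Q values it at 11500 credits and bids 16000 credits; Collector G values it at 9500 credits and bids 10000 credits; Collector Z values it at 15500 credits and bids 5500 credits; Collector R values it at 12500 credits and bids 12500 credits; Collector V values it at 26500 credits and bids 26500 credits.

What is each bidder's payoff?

Payoffs: Collector Q 0 credits, Collector G 0 credits, Collector Z 0 credits, Collector R 0 credits, Collector V 10500 credits.

Ranking the bids: Collector V 26500 credits; Collector Q 16000 credits; Collector R 12500 credits; Collector G 10000 credits; Collector Z 5500 credits.
Collector V has the top bid and wins; the price is the second-highest bid, 16000 credits.
Collector V's payoff = 26500 credits − 16000 credits = 10500 credits. All other bidders lose, so their payoff is 0.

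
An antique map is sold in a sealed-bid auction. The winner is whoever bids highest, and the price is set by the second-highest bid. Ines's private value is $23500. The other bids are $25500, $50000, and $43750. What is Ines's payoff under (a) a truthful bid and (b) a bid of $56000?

The highest competing bid is $50000.
Bidding truthfully at $23500: the top bid is $50000 (a rival), so Ines loses. Payoff = $0.
Bidding $56000: Ines has the top bid, wins, and pays the second-highest bid $50000. Payoff = $23500 − $50000 = -$26500.

Truthful: $0; alternative: -$26500.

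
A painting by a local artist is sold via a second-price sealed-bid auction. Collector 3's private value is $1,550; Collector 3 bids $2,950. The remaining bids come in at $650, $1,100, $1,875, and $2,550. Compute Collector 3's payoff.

Payoff = -$1,000.

Highest competing bid: $2,550.
Collector 3's bid $2,950 is the highest overall, so Collector 3 wins and pays the second-highest bid, $2,550.
Payoff = value − price = $1,550 − $2,550 = -$1,000.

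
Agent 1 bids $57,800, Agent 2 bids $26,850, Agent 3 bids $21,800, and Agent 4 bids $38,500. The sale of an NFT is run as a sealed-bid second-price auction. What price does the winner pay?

Ordered from highest: Agent 1 $57,800 > Agent 4 $38,500 > Agent 2 $26,850 > Agent 3 $21,800.
Agent 1 has the highest bid, so Agent 1 wins.
The second-highest bid is $38,500, so that is what Agent 1 pays.

$38,500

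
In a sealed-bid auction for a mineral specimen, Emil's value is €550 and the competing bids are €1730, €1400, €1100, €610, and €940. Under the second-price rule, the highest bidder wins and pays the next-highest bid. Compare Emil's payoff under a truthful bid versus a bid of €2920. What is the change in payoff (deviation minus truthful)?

-€1180

The highest competing bid is €1730.
Bidding truthfully at €550: the top bid is €1730 (a rival), so Emil loses. Payoff = €0.
Bidding €2920: Emil has the top bid, wins, and pays the second-highest bid €1730. Payoff = €550 − €1730 = -€1180.
Change = -€1180 − €0 = -€1180.
This is the dominant-strategy logic: truthful bidding weakly beats any alternative.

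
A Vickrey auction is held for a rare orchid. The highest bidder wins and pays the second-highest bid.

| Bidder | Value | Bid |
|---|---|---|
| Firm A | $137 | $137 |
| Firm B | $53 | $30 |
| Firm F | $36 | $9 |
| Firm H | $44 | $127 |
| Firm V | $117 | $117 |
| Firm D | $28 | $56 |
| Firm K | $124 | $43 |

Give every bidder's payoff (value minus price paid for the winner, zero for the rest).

Payoffs: Firm A $10, Firm B $0, Firm F $0, Firm H $0, Firm V $0, Firm D $0, Firm K $0.

Sorted high to low: Firm A $137 > Firm H $127 > Firm V $117 > Firm D $56 > Firm K $43 > Firm B $30 > Firm F $9.
Firm A has the top bid and wins; the price is the second-highest bid, $127.
Firm A's payoff = $137 − $127 = $10. All other bidders lose, so their payoff is 0.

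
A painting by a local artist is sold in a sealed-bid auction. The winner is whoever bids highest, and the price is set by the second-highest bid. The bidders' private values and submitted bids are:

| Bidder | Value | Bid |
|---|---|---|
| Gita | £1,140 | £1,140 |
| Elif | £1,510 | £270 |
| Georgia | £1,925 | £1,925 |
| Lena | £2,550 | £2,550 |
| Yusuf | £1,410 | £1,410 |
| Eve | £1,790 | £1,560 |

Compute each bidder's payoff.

Gita £0, Elif £0, Georgia £0, Lena £625, Yusuf £0, Eve £0.

Sorted high to low: Lena £2,550 > Georgia £1,925 > Eve £1,560 > Yusuf £1,410 > Gita £1,140 > Elif £270.
Lena has the top bid and wins; the price is the second-highest bid, £1,925.
Lena's payoff = £2,550 − £1,925 = £625. All other bidders lose, so their payoff is 0.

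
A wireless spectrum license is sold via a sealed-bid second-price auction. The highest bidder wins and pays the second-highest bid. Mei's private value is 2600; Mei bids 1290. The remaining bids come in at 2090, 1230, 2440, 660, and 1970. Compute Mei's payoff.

Payoff = 0.

Highest competing bid: 2440.
Mei's bid 1290 is not the highest, so Mei loses, pays nothing, and earns zero payoff.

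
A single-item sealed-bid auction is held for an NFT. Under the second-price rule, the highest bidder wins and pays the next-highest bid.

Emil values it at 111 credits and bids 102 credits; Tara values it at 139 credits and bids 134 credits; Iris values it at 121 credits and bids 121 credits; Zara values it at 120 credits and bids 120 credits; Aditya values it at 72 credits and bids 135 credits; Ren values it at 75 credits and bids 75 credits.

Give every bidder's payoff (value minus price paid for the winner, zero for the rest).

Sorted high to low: Aditya 135 credits > Tara 134 credits > Iris 121 credits > Zara 120 credits > Emil 102 credits > Ren 75 credits.
Aditya has the top bid and wins; the price is the second-highest bid, 134 credits.
Aditya's payoff = 72 credits − 134 credits = -62 credits. All other bidders lose, so their payoff is 0.

Payoffs: Emil 0 credits, Tara 0 credits, Iris 0 credits, Zara 0 credits, Aditya -62 credits, Ren 0 credits.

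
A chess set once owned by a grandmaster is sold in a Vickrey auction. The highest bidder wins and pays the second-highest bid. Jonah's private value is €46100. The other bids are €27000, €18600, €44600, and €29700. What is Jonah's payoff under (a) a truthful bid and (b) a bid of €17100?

Truthful: €1500; alternative: €0.

The highest competing bid is €44600.
Bidding truthfully at €46100: Jonah has the top bid, wins, and pays the second-highest bid €44600. Payoff = €46100 − €44600 = €1500.
Bidding €17100: the top bid is €44600 (a rival), so Jonah loses. Payoff = €0.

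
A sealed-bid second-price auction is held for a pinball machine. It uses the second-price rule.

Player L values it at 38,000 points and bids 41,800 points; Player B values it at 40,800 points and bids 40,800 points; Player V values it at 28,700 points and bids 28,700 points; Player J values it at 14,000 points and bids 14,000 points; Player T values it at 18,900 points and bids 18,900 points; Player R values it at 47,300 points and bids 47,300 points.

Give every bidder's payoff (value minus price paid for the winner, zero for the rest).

Ordered from highest: Player R 47,300 points > Player L 41,800 points > Player B 40,800 points > Player V 28,700 points > Player T 18,900 points > Player J 14,000 points.
Player R has the top bid and wins; the price is the second-highest bid, 41,800 points.
Player R's payoff = 47,300 points − 41,800 points = 5,500 points. All other bidders lose, so their payoff is 0.

Player L 0 points, Player B 0 points, Player V 0 points, Player J 0 points, Player T 0 points, Player R 5,500 points.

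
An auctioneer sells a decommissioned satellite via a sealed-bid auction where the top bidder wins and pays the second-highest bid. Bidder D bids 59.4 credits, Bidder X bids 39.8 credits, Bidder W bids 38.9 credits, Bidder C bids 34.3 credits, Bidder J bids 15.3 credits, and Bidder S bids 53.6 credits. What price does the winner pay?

Sorted high to low: Bidder D 59.4 credits, then Bidder S 53.6 credits, then Bidder X 39.8 credits, then Bidder W 38.9 credits, then Bidder C 34.3 credits, then Bidder J 15.3 credits.
Bidder D is the highest bidder, so Bidder D wins.
Under the second-price rule, the price is the second-highest bid: 53.6 credits.

Price paid: 53.6 credits.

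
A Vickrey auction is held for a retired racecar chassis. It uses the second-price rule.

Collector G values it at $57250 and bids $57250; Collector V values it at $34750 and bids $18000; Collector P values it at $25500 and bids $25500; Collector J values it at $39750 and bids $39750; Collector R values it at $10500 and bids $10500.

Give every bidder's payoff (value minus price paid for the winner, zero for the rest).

Payoffs: Collector G $17500, Collector V $0, Collector P $0, Collector J $0, Collector R $0.

Ranking the bids: Collector G $57250; Collector J $39750; Collector P $25500; Collector V $18000; Collector R $10500.
Collector G has the top bid and wins; the price is the second-highest bid, $39750.
Collector G's payoff = $57250 − $39750 = $17500. All other bidders lose, so their payoff is 0.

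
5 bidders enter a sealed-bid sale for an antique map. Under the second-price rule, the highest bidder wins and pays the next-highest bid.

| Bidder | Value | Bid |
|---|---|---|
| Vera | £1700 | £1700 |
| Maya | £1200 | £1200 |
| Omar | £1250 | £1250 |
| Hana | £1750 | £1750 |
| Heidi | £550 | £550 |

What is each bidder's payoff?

Bids in descending order: Hana £1750, then Vera £1700, then Omar £1250, then Maya £1200, then Heidi £550.
Hana has the top bid and wins; the price is the second-highest bid, £1700.
Hana's payoff = £1750 − £1700 = £50. All other bidders lose, so their payoff is 0.

Vera £0, Maya £0, Omar £0, Hana £50, Heidi £0.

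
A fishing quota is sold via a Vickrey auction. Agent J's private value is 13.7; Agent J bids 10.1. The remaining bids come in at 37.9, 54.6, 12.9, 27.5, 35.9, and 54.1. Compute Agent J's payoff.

0.0

Highest competing bid: 54.6.
Agent J's bid 10.1 is not the highest, so Agent J loses, pays nothing, and earns zero payoff.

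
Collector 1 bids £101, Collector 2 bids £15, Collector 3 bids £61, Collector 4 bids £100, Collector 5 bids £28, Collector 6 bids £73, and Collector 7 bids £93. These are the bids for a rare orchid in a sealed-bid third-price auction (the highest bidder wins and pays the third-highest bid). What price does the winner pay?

Ordered from highest: Collector 1 £101, then Collector 4 £100, then Collector 7 £93, then Collector 6 £73, then Collector 3 £61, then Collector 5 £28, then Collector 2 £15.
Collector 1 is the highest bidder, so Collector 1 wins.
Under the third-price rule, the price is the third-highest bid: £93.

The winner pays £93.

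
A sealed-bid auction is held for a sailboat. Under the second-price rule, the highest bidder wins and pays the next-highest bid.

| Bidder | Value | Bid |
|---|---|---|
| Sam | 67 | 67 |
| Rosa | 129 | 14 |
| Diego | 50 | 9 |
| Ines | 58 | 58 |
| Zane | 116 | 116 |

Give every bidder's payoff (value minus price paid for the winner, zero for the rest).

Sam 0, Rosa 0, Diego 0, Ines 0, Zane 49.

Ranking the bids: Zane 116 > Sam 67 > Ines 58 > Rosa 14 > Diego 9.
Zane has the top bid and wins; the price is the second-highest bid, 67.
Zane's payoff = 116 − 67 = 49. All other bidders lose, so their payoff is 0.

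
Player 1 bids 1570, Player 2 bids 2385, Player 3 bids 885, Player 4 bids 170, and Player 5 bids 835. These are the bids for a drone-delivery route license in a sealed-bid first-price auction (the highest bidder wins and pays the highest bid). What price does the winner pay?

Price paid: 2385.

Ordered from highest: Player 2 2385; Player 1 1570; Player 3 885; Player 5 835; Player 4 170.
Player 2 is the highest bidder, so Player 2 wins.
Under the first-price rule, the price is the highest bid: 2385.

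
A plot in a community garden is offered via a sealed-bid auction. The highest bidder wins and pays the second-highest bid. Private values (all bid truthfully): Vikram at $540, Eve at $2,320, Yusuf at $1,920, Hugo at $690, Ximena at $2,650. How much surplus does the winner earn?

Sorted high to low: Ximena $2,650; Eve $2,320; Yusuf $1,920; Hugo $690; Vikram $540.
Ximena wins with the top bid and pays the second-highest, $2,320.
Surplus = $2,650 − $2,320 = $330.

Winner's surplus: $330.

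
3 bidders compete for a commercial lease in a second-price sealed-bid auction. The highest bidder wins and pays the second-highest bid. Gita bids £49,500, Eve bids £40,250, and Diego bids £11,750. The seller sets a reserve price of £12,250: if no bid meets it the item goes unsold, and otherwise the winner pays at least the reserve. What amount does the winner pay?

The winner pays £40,250.

Sorted high to low: Gita £49,500; Eve £40,250; Diego £11,750.
Gita has the highest bid, so Gita wins.
The second-highest bid is £40,250, which exceeds the reserve, so that sets the price.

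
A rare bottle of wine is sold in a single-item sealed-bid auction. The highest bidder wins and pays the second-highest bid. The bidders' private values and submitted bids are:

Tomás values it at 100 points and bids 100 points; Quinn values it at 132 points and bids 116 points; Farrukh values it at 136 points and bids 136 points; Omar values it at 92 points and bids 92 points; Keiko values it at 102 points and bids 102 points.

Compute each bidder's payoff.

Payoffs: Tomás 0 points, Quinn 0 points, Farrukh 20 points, Omar 0 points, Keiko 0 points.

Sorted high to low: Farrukh 136 points > Quinn 116 points > Keiko 102 points > Tomás 100 points > Omar 92 points.
Farrukh has the top bid and wins; the price is the second-highest bid, 116 points.
Farrukh's payoff = 136 points − 116 points = 20 points. All other bidders lose, so their payoff is 0.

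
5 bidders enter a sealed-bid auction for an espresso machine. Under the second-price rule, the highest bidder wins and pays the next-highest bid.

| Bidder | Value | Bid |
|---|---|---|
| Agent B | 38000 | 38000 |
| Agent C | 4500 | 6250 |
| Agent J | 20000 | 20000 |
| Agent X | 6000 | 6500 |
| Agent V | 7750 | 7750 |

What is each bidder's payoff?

Payoffs: Agent B 18000, Agent C 0, Agent J 0, Agent X 0, Agent V 0.

Bids in descending order: Agent B 38000; Agent J 20000; Agent V 7750; Agent X 6500; Agent C 6250.
Agent B has the top bid and wins; the price is the second-highest bid, 20000.
Agent B's payoff = 38000 − 20000 = 18000. All other bidders lose, so their payoff is 0.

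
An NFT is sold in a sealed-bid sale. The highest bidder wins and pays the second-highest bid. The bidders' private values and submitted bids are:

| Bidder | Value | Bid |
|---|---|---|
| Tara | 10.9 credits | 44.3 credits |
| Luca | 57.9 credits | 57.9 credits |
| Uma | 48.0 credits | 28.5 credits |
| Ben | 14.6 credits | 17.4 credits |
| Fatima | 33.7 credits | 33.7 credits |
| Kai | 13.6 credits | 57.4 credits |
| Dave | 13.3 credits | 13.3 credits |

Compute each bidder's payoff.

Payoffs: Tara 0.0 credits, Luca 0.5 credits, Uma 0.0 credits, Ben 0.0 credits, Fatima 0.0 credits, Kai 0.0 credits, Dave 0.0 credits.

Ranking the bids: Luca 57.9 credits > Kai 57.4 credits > Tara 44.3 credits > Fatima 33.7 credits > Uma 28.5 credits > Ben 17.4 credits > Dave 13.3 credits.
Luca has the top bid and wins; the price is the second-highest bid, 57.4 credits.
Luca's payoff = 57.9 credits − 57.4 credits = 0.5 credits. All other bidders lose, so their payoff is 0.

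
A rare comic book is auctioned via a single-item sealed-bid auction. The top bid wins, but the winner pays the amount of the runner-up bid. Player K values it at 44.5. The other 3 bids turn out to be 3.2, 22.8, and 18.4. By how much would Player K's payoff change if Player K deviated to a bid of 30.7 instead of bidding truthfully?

0.0

The highest competing bid is 22.8.
Bidding truthfully at 44.5: Player K has the top bid, wins, and pays the second-highest bid 22.8. Payoff = 44.5 − 22.8 = 21.7.
Bidding 30.7: Player K has the top bid, wins, and pays the second-highest bid 22.8. Payoff = 44.5 − 22.8 = 21.7.
Change = 21.7 − 21.7 = 0.0.
The bid only affects whether you win, not the price — here both bids land on the same side of the top rival bid, so the deviation is payoff-neutral.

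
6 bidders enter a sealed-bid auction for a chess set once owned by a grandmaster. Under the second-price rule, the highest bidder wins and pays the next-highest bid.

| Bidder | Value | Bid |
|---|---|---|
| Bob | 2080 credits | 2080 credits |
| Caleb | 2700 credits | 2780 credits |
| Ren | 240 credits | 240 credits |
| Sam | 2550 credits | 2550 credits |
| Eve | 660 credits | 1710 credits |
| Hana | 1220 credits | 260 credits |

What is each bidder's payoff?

Bids in descending order: Caleb 2780 credits, then Sam 2550 credits, then Bob 2080 credits, then Eve 1710 credits, then Hana 260 credits, then Ren 240 credits.
Caleb has the top bid and wins; the price is the second-highest bid, 2550 credits.
Caleb's payoff = 2700 credits − 2550 credits = 150 credits. All other bidders lose, so their payoff is 0.

Bob 0 credits, Caleb 150 credits, Ren 0 credits, Sam 0 credits, Eve 0 credits, Hana 0 credits.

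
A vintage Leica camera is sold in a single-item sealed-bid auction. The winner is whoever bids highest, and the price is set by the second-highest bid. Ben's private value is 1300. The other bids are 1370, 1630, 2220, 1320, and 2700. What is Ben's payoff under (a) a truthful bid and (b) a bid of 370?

The highest competing bid is 2700.
Bidding truthfully at 1300: the top bid is 2700 (a rival), so Ben loses. Payoff = 0.
Bidding 370: the top bid is 2700 (a rival), so Ben loses. Payoff = 0.
The bid only affects whether you win, not the price — here both bids land on the same side of the top rival bid, so the deviation is payoff-neutral.

Truthful: 0; alternative: 0.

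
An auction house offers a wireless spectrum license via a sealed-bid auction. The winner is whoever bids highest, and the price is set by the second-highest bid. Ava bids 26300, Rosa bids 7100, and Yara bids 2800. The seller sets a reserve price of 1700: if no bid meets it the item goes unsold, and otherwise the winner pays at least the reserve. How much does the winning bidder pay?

7100

Bids in descending order: Ava 26300; Rosa 7100; Yara 2800.
Ava has the highest bid, so Ava wins.
The second-highest bid is 7100, which exceeds the reserve, so that sets the price.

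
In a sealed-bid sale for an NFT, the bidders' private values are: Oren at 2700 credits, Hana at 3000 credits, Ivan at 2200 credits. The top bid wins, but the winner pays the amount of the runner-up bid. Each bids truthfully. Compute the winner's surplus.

Sorted high to low: Hana 3000 credits; Oren 2700 credits; Ivan 2200 credits.
Hana wins with the top bid and pays the second-highest, 2700 credits.
Surplus = 3000 credits − 2700 credits = 300 credits.

300 credits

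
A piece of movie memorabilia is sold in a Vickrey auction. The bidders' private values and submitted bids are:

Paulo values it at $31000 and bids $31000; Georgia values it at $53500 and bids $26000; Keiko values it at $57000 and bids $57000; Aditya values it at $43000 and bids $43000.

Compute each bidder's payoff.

Ranking the bids: Keiko $57000, then Aditya $43000, then Paulo $31000, then Georgia $26000.
Keiko has the top bid and wins; the price is the second-highest bid, $43000.
Keiko's payoff = $57000 − $43000 = $14000. All other bidders lose, so their payoff is 0.

Payoffs: Paulo $0, Georgia $0, Keiko $14000, Aditya $0.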